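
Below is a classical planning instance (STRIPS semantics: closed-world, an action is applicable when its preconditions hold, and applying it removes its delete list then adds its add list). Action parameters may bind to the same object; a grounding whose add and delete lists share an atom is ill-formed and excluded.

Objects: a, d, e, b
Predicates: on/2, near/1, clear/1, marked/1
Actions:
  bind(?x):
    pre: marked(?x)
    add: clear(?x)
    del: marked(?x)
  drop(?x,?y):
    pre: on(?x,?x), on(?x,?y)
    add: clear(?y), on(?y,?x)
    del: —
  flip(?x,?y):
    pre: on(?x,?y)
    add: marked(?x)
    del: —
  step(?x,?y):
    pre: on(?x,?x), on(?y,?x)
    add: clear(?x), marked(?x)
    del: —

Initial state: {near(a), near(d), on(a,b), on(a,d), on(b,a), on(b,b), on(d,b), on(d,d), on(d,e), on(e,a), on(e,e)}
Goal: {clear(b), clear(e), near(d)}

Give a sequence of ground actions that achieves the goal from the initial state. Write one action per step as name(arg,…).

drop(d,e); drop(d,b)

1. drop(d,e)  →  {clear(e), near(a), near(d), on(a,b), on(a,d), on(b,a), on(b,b), on(d,b), on(d,d), on(d,e), on(e,a), on(e,d), on(e,e)}
2. drop(d,b)  →  {clear(b), clear(e), near(a), near(d), on(a,b), on(a,d), on(b,a), on(b,b), on(b,d), on(d,b), on(d,d), on(d,e), on(e,a), on(e,d), on(e,e)}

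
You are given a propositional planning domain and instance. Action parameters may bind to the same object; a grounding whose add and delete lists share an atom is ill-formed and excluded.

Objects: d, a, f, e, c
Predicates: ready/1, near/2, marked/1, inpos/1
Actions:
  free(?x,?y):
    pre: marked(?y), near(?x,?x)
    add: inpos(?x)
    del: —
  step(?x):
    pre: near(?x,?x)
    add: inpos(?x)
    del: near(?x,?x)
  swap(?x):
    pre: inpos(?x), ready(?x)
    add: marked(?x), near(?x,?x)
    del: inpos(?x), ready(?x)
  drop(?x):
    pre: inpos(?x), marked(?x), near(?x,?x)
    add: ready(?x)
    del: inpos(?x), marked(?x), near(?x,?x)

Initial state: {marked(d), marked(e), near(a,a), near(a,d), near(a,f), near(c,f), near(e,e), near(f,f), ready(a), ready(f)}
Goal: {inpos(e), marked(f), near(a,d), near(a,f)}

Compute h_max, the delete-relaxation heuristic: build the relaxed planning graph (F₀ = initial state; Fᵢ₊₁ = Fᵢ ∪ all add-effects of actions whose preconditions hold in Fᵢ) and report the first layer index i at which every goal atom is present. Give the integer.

F0 = init (10 atoms)
F1 = F0 ∪ {inpos(a), inpos(e), inpos(f)}  (13 atoms)
F2 = F1 ∪ {marked(a), marked(f), ready(e)}  (16 atoms)
goal ⊆ F2  ⇒  h_max = 2

2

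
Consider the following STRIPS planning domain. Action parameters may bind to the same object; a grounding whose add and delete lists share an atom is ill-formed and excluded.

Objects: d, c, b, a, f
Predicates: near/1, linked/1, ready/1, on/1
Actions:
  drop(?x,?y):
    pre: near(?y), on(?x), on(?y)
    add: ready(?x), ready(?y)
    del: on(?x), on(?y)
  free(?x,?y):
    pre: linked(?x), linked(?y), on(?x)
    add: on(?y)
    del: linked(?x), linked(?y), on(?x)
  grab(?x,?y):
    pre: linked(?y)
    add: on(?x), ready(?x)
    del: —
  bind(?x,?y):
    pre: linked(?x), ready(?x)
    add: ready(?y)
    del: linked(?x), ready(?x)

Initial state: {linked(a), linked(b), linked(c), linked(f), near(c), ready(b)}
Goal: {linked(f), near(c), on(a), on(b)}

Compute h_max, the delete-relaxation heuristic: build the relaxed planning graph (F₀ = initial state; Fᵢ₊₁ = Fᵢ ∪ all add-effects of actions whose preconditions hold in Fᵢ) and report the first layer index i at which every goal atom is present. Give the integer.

F0 = init (6 atoms)
F1 = F0 ∪ {on(a), on(b), on(c), on(d), on(f), ready(a), ready(c), ready(d), ready(f)}  (15 atoms)
goal ⊆ F1  ⇒  h_max = 1

1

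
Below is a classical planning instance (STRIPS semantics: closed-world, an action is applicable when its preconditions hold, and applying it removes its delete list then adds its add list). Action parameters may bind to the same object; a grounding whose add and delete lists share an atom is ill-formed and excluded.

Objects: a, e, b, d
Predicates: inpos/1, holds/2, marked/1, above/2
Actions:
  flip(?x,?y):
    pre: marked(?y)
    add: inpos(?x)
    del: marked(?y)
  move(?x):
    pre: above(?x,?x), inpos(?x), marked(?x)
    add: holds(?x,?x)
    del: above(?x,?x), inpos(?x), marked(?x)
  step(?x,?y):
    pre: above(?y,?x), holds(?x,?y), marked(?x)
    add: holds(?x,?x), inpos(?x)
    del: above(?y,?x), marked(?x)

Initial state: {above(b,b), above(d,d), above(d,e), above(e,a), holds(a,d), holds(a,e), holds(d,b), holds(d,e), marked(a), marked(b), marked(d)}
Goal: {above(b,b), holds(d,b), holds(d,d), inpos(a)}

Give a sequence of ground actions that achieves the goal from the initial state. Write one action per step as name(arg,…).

1. flip(a,a)  →  {above(b,b), above(d,d), above(d,e), above(e,a), holds(a,d), holds(a,e), holds(d,b), holds(d,e), inpos(a), marked(b), marked(d)}
2. flip(d,b)  →  {above(b,b), above(d,d), above(d,e), above(e,a), holds(a,d), holds(a,e), holds(d,b), holds(d,e), inpos(a), inpos(d), marked(d)}
3. move(d)  →  {above(b,b), above(d,e), above(e,a), holds(a,d), holds(a,e), holds(d,b), holds(d,d), holds(d,e), inpos(a)}

flip(a,a); flip(d,b); move(d)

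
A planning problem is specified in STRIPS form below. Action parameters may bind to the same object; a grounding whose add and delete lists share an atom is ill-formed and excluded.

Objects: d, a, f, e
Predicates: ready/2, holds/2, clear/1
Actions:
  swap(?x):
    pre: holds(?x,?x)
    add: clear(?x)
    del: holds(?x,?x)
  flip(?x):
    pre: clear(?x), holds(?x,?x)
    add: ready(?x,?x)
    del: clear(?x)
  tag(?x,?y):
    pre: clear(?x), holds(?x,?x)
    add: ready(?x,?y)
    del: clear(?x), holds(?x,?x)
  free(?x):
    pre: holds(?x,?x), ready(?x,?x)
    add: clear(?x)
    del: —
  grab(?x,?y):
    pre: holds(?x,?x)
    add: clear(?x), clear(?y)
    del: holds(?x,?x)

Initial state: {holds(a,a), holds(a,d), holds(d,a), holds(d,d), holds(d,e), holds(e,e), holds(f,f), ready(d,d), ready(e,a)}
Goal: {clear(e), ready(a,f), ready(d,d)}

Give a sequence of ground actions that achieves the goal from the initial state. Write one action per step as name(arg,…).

grab(e,a); tag(a,f)

1. grab(e,a)  →  {clear(a), clear(e), holds(a,a), holds(a,d), holds(d,a), holds(d,d), holds(d,e), holds(f,f), ready(d,d), ready(e,a)}
2. tag(a,f)  →  {clear(e), holds(a,d), holds(d,a), holds(d,d), holds(d,e), holds(f,f), ready(a,f), ready(d,d), ready(e,a)}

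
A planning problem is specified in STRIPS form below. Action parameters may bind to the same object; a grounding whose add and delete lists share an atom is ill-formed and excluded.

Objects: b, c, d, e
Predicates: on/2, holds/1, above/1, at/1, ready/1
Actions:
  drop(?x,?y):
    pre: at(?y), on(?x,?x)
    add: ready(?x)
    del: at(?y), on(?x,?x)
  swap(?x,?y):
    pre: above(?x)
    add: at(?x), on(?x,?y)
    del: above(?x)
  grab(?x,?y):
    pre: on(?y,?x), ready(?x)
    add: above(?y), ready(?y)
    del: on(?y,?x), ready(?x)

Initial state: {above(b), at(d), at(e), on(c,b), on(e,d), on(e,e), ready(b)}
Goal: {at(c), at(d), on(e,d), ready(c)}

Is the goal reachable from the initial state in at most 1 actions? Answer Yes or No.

1. grab(b,c)  →  {above(b), above(c), at(d), at(e), on(e,d), on(e,e), ready(c)}
2. swap(c,b)  →  {above(b), at(c), at(d), at(e), on(c,b), on(e,d), on(e,e), ready(c)}
optimal plan length = 2; 2 > 1

No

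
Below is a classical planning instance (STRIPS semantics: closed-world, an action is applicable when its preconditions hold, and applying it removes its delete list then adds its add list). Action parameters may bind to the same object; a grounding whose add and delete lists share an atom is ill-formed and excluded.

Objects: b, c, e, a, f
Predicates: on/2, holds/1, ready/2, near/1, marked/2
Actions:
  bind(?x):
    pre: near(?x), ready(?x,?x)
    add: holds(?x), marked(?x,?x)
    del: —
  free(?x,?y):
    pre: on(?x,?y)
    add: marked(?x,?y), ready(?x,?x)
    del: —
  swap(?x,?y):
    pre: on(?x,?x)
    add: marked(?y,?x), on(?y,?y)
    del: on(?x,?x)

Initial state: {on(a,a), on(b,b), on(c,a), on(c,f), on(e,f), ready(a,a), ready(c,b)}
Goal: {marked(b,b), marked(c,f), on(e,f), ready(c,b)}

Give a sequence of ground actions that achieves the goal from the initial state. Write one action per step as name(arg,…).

1. free(b,b)  →  {marked(b,b), on(a,a), on(b,b), on(c,a), on(c,f), on(e,f), ready(a,a), ready(b,b), ready(c,b)}
2. free(c,f)  →  {marked(b,b), marked(c,f), on(a,a), on(b,b), on(c,a), on(c,f), on(e,f), ready(a,a), ready(b,b), ready(c,b), ready(c,c)}

free(b,b); free(c,f)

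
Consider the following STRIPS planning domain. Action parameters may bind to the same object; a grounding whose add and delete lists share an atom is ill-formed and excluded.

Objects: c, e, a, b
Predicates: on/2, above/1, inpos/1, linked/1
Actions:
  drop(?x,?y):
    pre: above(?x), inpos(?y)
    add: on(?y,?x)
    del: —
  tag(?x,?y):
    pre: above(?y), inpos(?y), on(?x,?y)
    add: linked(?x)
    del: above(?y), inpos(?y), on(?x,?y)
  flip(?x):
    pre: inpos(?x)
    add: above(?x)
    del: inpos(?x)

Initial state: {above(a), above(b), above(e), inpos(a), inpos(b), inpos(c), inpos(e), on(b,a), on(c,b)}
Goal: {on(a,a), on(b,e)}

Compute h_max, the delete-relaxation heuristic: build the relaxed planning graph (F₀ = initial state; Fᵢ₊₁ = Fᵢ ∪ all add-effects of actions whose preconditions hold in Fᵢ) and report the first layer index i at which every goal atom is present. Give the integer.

1

F0 = init (9 atoms)
F1 = F0 ∪ {above(c), linked(b), linked(c), on(a,a), on(a,b), on(a,e), on(b,b), on(b,e), on(c,a), on(c,e), on(e,a), on(e,b), on(e,e)}  (22 atoms)
goal ⊆ F1  ⇒  h_max = 1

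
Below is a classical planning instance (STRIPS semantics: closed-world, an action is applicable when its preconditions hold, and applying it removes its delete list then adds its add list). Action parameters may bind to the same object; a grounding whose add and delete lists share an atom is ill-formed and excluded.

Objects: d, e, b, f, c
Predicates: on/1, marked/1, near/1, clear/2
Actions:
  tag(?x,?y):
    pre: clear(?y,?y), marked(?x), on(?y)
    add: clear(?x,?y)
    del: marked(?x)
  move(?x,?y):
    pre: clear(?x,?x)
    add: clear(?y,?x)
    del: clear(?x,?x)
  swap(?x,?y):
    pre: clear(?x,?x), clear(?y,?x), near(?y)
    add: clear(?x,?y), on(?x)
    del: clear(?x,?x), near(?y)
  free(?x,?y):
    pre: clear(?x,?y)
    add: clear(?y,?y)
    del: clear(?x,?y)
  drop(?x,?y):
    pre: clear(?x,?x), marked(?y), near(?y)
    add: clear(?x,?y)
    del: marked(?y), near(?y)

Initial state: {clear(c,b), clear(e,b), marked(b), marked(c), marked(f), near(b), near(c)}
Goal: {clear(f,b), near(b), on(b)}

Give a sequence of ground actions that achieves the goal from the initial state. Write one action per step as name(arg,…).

free(e,b); swap(b,c); free(c,b); tag(f,b)

1. free(e,b)  →  {clear(b,b), clear(c,b), marked(b), marked(c), marked(f), near(b), near(c)}
2. swap(b,c)  →  {clear(b,c), clear(c,b), marked(b), marked(c), marked(f), near(b), on(b)}
3. free(c,b)  →  {clear(b,b), clear(b,c), marked(b), marked(c), marked(f), near(b), on(b)}
4. tag(f,b)  →  {clear(b,b), clear(b,c), clear(f,b), marked(b), marked(c), near(b), on(b)}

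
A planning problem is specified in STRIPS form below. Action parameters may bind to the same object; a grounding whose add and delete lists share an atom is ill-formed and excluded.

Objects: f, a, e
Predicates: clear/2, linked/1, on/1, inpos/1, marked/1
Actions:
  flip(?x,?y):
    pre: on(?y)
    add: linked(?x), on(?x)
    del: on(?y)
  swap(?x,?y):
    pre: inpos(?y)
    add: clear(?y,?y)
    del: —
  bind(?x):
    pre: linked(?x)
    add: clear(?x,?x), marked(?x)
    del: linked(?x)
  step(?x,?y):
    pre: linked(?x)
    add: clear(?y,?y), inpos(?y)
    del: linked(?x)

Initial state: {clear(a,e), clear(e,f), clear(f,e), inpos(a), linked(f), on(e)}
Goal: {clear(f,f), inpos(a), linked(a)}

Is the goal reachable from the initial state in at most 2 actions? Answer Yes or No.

1. flip(a,e)  →  {clear(a,e), clear(e,f), clear(f,e), inpos(a), linked(a), linked(f), on(a)}
2. bind(f)  →  {clear(a,e), clear(e,f), clear(f,e), clear(f,f), inpos(a), linked(a), marked(f), on(a)}
optimal plan length = 2; 2 ≤ 2

Yes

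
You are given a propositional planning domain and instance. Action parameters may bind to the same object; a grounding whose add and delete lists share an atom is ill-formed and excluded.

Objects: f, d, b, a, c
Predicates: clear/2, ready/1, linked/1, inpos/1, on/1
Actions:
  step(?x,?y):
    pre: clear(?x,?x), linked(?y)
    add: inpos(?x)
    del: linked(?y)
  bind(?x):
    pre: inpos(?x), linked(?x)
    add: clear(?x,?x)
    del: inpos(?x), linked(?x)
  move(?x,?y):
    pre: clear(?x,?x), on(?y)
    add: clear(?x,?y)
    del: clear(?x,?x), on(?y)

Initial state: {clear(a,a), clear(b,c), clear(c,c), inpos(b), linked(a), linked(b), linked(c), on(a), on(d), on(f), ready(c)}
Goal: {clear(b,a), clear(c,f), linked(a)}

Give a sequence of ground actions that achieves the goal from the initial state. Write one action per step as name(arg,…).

bind(b); move(b,a); move(c,f)

1. bind(b)  →  {clear(a,a), clear(b,b), clear(b,c), clear(c,c), linked(a), linked(c), on(a), on(d), on(f), ready(c)}
2. move(b,a)  →  {clear(a,a), clear(b,a), clear(b,c), clear(c,c), linked(a), linked(c), on(d), on(f), ready(c)}
3. move(c,f)  →  {clear(a,a), clear(b,a), clear(b,c), clear(c,f), linked(a), linked(c), on(d), ready(c)}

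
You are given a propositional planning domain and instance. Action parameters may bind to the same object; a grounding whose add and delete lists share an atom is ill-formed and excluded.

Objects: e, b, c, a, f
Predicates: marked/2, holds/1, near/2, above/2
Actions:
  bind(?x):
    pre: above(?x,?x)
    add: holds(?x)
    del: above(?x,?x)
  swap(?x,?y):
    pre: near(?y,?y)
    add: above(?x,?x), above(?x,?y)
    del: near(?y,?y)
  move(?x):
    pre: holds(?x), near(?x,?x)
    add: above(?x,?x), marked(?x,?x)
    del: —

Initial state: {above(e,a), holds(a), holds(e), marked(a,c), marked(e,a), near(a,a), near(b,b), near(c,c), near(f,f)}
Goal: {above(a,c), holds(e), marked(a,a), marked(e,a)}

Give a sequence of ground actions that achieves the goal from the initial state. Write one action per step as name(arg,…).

swap(a,c); move(a)

1. swap(a,c)  →  {above(a,a), above(a,c), above(e,a), holds(a), holds(e), marked(a,c), marked(e,a), near(a,a), near(b,b), near(f,f)}
2. move(a)  →  {above(a,a), above(a,c), above(e,a), holds(a), holds(e), marked(a,a), marked(a,c), marked(e,a), near(a,a), near(b,b), near(f,f)}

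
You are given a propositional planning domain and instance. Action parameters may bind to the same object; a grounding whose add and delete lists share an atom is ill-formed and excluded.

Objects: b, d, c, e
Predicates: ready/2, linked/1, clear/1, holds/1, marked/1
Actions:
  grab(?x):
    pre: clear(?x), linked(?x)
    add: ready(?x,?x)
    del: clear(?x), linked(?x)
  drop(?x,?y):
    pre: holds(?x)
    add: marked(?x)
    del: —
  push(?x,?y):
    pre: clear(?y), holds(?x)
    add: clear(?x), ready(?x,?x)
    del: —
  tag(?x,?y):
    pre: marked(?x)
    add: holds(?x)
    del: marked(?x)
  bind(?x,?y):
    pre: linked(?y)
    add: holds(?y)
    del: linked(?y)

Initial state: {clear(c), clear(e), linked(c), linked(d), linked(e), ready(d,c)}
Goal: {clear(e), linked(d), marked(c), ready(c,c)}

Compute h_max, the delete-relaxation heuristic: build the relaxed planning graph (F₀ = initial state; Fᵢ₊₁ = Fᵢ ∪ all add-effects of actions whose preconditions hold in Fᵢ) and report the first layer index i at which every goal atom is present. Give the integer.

2

F0 = init (6 atoms)
F1 = F0 ∪ {holds(c), holds(d), holds(e), ready(c,c), ready(e,e)}  (11 atoms)
F2 = F1 ∪ {clear(d), marked(c), marked(d), marked(e), ready(d,d)}  (16 atoms)
goal ⊆ F2  ⇒  h_max = 2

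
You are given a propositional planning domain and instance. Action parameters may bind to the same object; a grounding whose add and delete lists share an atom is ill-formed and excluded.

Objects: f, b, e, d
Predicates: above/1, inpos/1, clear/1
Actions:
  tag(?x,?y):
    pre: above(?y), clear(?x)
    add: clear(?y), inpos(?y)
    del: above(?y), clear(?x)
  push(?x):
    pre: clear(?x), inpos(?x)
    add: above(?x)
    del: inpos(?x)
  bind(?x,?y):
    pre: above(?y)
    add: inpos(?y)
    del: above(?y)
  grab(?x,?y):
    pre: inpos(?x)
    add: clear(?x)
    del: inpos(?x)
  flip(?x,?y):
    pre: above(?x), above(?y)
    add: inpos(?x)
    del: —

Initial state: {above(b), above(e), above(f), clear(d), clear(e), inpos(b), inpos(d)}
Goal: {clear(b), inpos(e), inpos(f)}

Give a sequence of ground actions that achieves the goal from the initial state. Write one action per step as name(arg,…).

1. tag(e,f)  →  {above(b), above(e), clear(d), clear(f), inpos(b), inpos(d), inpos(f)}
2. tag(f,b)  →  {above(e), clear(b), clear(d), inpos(b), inpos(d), inpos(f)}
3. tag(d,e)  →  {clear(b), clear(e), inpos(b), inpos(d), inpos(e), inpos(f)}

tag(e,f); tag(f,b); tag(d,e)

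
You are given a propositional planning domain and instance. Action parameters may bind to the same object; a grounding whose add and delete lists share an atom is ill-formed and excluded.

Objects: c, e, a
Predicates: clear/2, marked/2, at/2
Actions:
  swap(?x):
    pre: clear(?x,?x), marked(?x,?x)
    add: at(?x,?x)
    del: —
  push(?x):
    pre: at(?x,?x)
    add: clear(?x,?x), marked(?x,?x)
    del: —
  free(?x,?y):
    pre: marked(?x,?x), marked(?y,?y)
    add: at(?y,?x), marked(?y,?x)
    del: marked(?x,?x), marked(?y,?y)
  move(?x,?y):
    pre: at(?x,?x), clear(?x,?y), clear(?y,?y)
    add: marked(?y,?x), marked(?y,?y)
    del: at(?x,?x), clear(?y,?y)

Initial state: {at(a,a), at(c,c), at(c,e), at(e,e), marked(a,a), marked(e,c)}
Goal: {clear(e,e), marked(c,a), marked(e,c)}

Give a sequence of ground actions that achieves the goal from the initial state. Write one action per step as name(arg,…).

push(c); push(e); free(a,c)

1. push(c)  →  {at(a,a), at(c,c), at(c,e), at(e,e), clear(c,c), marked(a,a), marked(c,c), marked(e,c)}
2. push(e)  →  {at(a,a), at(c,c), at(c,e), at(e,e), clear(c,c), clear(e,e), marked(a,a), marked(c,c), marked(e,c), marked(e,e)}
3. free(a,c)  →  {at(a,a), at(c,a), at(c,c), at(c,e), at(e,e), clear(c,c), clear(e,e), marked(c,a), marked(e,c), marked(e,e)}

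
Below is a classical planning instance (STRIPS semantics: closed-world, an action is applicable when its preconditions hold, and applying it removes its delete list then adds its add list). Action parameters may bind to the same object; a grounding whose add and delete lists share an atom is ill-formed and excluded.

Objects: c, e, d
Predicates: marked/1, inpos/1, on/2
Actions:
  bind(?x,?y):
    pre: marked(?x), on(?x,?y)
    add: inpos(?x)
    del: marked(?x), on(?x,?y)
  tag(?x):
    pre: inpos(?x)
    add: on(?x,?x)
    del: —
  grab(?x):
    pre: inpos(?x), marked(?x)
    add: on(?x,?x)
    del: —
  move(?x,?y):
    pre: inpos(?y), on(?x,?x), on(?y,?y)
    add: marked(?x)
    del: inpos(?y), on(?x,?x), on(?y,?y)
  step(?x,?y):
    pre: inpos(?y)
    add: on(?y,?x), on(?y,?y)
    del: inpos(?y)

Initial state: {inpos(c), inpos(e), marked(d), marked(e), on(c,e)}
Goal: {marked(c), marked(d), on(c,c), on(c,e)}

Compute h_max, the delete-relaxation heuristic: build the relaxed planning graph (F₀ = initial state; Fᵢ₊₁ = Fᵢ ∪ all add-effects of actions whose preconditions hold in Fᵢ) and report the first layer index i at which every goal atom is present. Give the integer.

F0 = init (5 atoms)
F1 = F0 ∪ {on(c,c), on(c,d), on(e,c), on(e,d), on(e,e)}  (10 atoms)
F2 = F1 ∪ {marked(c)}  (11 atoms)
goal ⊆ F2  ⇒  h_max = 2

2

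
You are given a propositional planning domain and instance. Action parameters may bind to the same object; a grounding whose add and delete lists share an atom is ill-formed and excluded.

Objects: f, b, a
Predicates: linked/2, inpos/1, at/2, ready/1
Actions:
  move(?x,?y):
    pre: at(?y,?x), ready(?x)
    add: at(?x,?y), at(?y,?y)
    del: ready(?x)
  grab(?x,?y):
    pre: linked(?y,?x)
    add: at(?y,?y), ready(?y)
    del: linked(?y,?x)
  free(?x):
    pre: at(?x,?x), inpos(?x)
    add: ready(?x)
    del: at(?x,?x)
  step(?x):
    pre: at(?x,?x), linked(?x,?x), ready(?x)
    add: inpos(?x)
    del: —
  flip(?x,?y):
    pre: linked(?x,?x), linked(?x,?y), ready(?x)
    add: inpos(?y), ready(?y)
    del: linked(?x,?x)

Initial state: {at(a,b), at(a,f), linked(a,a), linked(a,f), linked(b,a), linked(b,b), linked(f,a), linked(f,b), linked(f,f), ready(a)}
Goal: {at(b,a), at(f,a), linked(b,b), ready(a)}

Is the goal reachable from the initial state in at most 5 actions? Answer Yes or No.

1. grab(f,f)  →  {at(a,b), at(a,f), at(f,f), linked(a,a), linked(a,f), linked(b,a), linked(b,b), linked(f,a), linked(f,b), ready(a), ready(f)}
2. move(f,a)  →  {at(a,a), at(a,b), at(a,f), at(f,a), at(f,f), linked(a,a), linked(a,f), linked(b,a), linked(b,b), linked(f,a), linked(f,b), ready(a)}
3. grab(a,b)  →  {at(a,a), at(a,b), at(a,f), at(b,b), at(f,a), at(f,f), linked(a,a), linked(a,f), linked(b,b), linked(f,a), linked(f,b), ready(a), ready(b)}
4. move(b,a)  →  {at(a,a), at(a,b), at(a,f), at(b,a), at(b,b), at(f,a), at(f,f), linked(a,a), linked(a,f), linked(b,b), linked(f,a), linked(f,b), ready(a)}
optimal plan length = 4; 4 ≤ 5

Yes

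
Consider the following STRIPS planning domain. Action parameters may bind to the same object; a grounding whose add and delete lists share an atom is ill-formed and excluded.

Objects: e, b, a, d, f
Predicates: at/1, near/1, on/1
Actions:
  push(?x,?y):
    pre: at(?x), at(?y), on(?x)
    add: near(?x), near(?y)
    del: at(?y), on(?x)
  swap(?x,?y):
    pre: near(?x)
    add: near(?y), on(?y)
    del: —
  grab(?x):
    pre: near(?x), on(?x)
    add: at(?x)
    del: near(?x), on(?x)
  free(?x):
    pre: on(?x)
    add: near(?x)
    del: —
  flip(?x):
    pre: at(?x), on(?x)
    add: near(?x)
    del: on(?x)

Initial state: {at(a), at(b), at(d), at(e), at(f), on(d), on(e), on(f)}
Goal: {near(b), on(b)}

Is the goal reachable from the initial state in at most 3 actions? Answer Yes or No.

Yes

1. push(e,e)  →  {at(a), at(b), at(d), at(f), near(e), on(d), on(f)}
2. swap(e,b)  →  {at(a), at(b), at(d), at(f), near(b), near(e), on(b), on(d), on(f)}
optimal plan length = 2; 2 ≤ 3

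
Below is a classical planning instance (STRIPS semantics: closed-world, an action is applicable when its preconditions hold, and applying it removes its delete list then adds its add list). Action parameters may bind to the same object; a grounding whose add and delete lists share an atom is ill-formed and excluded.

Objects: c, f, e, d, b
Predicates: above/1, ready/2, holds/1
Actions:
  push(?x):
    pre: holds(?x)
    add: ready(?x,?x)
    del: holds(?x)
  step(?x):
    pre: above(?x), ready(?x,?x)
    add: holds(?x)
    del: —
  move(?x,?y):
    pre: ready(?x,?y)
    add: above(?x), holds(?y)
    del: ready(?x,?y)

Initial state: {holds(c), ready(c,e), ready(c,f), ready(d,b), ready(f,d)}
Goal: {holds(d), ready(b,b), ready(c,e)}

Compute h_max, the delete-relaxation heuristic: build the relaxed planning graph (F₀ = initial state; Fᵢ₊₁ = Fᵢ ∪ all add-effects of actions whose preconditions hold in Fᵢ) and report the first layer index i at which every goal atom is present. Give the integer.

F0 = init (5 atoms)
F1 = F0 ∪ {above(c), above(d), above(f), holds(b), holds(d), holds(e), holds(f), ready(c,c)}  (13 atoms)
F2 = F1 ∪ {ready(b,b), ready(d,d), ready(e,e), ready(f,f)}  (17 atoms)
goal ⊆ F2  ⇒  h_max = 2

2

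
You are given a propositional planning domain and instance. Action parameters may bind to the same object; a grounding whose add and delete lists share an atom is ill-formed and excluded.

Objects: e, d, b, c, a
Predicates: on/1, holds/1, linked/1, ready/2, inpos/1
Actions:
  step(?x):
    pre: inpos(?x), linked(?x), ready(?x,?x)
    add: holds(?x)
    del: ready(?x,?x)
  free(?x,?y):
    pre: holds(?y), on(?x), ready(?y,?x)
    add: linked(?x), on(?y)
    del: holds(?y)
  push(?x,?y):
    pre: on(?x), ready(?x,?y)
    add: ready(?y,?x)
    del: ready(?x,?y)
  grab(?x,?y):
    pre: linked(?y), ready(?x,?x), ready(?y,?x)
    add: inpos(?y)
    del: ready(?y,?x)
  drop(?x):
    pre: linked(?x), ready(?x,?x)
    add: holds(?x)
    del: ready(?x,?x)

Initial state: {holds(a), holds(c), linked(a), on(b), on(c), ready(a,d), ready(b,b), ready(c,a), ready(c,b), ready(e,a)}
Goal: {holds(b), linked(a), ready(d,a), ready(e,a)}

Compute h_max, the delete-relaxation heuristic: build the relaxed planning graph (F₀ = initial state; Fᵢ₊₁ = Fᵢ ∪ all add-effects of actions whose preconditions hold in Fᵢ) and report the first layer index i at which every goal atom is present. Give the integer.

3

F0 = init (10 atoms)
F1 = F0 ∪ {linked(b), ready(a,c), ready(b,c)}  (13 atoms)
F2 = F1 ∪ {holds(b), inpos(b), linked(c), on(a)}  (17 atoms)
F3 = F2 ∪ {inpos(c), ready(d,a)}  (19 atoms)
goal ⊆ F3  ⇒  h_max = 3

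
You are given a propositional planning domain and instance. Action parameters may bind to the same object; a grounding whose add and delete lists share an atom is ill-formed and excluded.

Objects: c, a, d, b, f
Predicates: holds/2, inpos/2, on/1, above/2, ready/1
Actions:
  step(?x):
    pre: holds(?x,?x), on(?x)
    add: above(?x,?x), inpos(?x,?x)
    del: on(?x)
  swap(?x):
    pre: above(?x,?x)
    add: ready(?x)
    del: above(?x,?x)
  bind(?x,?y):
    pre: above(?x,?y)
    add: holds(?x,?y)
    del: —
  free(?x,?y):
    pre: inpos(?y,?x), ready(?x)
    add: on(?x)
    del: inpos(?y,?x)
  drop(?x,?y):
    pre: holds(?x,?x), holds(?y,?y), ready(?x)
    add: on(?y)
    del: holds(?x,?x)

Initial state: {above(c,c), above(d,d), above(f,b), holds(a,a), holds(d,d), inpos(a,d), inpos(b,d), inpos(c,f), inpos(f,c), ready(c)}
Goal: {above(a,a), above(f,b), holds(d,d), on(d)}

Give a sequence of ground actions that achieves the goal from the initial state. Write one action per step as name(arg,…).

swap(d); bind(c,c); free(d,a); drop(c,a); step(a)

1. swap(d)  →  {above(c,c), above(f,b), holds(a,a), holds(d,d), inpos(a,d), inpos(b,d), inpos(c,f), inpos(f,c), ready(c), ready(d)}
2. bind(c,c)  →  {above(c,c), above(f,b), holds(a,a), holds(c,c), holds(d,d), inpos(a,d), inpos(b,d), inpos(c,f), inpos(f,c), ready(c), ready(d)}
3. free(d,a)  →  {above(c,c), above(f,b), holds(a,a), holds(c,c), holds(d,d), inpos(b,d), inpos(c,f), inpos(f,c), on(d), ready(c), ready(d)}
4. drop(c,a)  →  {above(c,c), above(f,b), holds(a,a), holds(d,d), inpos(b,d), inpos(c,f), inpos(f,c), on(a), on(d), ready(c), ready(d)}
5. step(a)  →  {above(a,a), above(c,c), above(f,b), holds(a,a), holds(d,d), inpos(a,a), inpos(b,d), inpos(c,f), inpos(f,c), on(d), ready(c), ready(d)}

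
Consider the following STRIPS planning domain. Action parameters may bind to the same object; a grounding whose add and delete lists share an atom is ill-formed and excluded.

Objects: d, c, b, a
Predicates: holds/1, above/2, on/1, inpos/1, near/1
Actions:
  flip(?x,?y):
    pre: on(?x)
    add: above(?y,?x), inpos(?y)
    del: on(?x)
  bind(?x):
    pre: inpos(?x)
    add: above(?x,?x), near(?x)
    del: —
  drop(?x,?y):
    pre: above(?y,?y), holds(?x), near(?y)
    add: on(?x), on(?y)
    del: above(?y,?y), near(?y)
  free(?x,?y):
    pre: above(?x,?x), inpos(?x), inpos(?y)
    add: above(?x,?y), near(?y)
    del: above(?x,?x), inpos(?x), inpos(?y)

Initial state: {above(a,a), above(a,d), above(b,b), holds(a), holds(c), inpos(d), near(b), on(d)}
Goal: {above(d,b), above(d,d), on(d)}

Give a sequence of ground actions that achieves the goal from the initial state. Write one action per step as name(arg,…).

1. bind(d)  →  {above(a,a), above(a,d), above(b,b), above(d,d), holds(a), holds(c), inpos(d), near(b), near(d), on(d)}
2. drop(c,b)  →  {above(a,a), above(a,d), above(d,d), holds(a), holds(c), inpos(d), near(d), on(b), on(c), on(d)}
3. flip(b,d)  →  {above(a,a), above(a,d), above(d,b), above(d,d), holds(a), holds(c), inpos(d), near(d), on(c), on(d)}

bind(d); drop(c,b); flip(b,d)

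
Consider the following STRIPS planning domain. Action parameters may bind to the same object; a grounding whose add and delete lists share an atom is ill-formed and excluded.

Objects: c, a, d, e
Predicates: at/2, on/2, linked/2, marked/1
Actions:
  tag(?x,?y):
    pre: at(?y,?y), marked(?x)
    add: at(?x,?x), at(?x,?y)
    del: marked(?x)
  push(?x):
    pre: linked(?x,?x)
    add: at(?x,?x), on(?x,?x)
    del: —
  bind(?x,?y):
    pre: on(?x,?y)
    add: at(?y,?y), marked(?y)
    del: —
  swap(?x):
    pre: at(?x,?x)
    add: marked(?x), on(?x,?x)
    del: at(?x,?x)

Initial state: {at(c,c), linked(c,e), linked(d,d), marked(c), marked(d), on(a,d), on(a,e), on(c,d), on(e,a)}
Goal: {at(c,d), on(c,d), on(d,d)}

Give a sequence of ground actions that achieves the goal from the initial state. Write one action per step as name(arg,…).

push(d); tag(c,d)

1. push(d)  →  {at(c,c), at(d,d), linked(c,e), linked(d,d), marked(c), marked(d), on(a,d), on(a,e), on(c,d), on(d,d), on(e,a)}
2. tag(c,d)  →  {at(c,c), at(c,d), at(d,d), linked(c,e), linked(d,d), marked(d), on(a,d), on(a,e), on(c,d), on(d,d), on(e,a)}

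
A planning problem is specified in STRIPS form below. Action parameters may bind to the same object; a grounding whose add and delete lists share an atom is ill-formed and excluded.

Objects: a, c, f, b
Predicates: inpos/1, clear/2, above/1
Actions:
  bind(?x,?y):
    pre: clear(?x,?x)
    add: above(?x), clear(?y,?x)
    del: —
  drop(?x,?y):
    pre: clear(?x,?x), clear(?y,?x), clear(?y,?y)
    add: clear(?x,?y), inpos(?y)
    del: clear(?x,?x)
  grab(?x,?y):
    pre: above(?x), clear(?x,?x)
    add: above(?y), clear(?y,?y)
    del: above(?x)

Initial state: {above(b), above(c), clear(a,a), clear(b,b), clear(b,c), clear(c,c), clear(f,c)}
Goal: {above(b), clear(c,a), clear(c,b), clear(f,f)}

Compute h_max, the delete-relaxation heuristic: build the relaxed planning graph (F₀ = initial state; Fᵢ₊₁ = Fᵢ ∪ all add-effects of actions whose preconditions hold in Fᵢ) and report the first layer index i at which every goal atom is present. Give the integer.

1

F0 = init (7 atoms)
F1 = F0 ∪ {above(a), above(f), clear(a,b), clear(a,c), clear(b,a), clear(c,a), clear(c,b), clear(f,a), clear(f,b), clear(f,f), inpos(b)}  (18 atoms)
goal ⊆ F1  ⇒  h_max = 1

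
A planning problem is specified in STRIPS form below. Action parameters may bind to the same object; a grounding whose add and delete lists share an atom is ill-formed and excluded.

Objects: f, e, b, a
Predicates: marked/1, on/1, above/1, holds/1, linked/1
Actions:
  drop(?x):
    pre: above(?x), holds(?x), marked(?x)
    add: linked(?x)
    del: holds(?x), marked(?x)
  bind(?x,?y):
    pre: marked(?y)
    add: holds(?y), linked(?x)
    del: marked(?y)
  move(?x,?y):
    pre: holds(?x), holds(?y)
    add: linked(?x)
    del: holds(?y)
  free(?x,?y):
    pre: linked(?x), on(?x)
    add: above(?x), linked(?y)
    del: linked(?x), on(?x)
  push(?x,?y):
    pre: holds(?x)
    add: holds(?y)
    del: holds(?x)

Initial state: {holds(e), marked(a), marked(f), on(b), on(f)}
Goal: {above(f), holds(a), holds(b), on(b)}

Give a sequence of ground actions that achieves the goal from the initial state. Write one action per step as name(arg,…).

1. bind(f,a)  →  {holds(a), holds(e), linked(f), marked(f), on(b), on(f)}
2. free(f,e)  →  {above(f), holds(a), holds(e), linked(e), marked(f), on(b)}
3. push(e,b)  →  {above(f), holds(a), holds(b), linked(e), marked(f), on(b)}

bind(f,a); free(f,e); push(e,b)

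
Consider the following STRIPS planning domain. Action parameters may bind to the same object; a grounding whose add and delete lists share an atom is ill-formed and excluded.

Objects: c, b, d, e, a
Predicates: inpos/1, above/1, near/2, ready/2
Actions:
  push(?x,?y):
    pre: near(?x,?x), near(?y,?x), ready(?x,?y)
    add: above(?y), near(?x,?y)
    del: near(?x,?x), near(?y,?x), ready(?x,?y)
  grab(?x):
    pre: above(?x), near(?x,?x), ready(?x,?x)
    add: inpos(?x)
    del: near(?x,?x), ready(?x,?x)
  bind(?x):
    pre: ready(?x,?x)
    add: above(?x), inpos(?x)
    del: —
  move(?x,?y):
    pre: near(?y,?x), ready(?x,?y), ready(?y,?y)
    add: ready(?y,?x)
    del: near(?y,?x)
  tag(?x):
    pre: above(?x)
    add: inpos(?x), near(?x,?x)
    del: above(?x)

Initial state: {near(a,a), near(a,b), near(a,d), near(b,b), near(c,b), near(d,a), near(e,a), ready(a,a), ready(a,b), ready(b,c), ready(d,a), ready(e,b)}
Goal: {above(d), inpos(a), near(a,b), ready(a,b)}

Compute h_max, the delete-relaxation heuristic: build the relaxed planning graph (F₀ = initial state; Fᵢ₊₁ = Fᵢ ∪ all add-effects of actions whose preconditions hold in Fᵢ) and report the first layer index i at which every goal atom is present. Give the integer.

2

F0 = init (12 atoms)
F1 = F0 ∪ {above(a), above(c), inpos(a), near(b,c), ready(a,d)}  (17 atoms)
F2 = F1 ∪ {above(d), inpos(c), near(c,c)}  (20 atoms)
goal ⊆ F2  ⇒  h_max = 2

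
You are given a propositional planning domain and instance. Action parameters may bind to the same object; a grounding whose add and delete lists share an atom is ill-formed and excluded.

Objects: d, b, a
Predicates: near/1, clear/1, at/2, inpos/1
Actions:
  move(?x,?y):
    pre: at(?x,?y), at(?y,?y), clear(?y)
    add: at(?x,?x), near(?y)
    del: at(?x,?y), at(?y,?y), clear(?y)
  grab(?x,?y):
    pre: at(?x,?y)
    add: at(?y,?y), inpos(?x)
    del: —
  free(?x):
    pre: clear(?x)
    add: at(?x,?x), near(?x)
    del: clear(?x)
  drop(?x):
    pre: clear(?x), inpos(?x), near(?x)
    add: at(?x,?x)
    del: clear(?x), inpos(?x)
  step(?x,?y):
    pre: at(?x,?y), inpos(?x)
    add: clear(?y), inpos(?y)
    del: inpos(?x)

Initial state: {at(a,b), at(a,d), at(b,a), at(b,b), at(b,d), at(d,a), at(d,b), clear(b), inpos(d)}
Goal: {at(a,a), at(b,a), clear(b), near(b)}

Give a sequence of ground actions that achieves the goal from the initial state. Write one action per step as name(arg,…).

move(a,b); step(d,b)

1. move(a,b)  →  {at(a,a), at(a,d), at(b,a), at(b,d), at(d,a), at(d,b), inpos(d), near(b)}
2. step(d,b)  →  {at(a,a), at(a,d), at(b,a), at(b,d), at(d,a), at(d,b), clear(b), inpos(b), near(b)}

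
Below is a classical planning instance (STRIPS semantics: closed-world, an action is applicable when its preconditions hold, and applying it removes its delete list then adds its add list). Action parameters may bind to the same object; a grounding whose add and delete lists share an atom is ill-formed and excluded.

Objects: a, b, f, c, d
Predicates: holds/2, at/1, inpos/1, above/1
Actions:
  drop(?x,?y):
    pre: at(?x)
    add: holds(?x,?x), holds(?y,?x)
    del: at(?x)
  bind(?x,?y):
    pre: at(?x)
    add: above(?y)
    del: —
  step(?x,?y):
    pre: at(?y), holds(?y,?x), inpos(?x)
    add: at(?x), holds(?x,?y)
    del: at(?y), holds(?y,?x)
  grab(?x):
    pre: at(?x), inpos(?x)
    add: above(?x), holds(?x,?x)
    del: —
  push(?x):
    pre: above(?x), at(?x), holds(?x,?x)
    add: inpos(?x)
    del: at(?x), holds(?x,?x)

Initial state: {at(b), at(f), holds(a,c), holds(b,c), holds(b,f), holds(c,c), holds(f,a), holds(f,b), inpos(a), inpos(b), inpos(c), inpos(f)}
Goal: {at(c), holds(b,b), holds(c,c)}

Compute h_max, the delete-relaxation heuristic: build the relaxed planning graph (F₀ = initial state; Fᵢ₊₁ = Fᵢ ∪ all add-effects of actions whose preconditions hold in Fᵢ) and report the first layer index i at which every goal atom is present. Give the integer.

1

F0 = init (12 atoms)
F1 = F0 ∪ {above(a), above(b), above(c), above(d), above(f), at(a), at(c), holds(a,b), holds(a,f), holds(b,b), holds(c,b), holds(c,f), holds(d,b), holds(d,f), holds(f,f)}  (27 atoms)
goal ⊆ F1  ⇒  h_max = 1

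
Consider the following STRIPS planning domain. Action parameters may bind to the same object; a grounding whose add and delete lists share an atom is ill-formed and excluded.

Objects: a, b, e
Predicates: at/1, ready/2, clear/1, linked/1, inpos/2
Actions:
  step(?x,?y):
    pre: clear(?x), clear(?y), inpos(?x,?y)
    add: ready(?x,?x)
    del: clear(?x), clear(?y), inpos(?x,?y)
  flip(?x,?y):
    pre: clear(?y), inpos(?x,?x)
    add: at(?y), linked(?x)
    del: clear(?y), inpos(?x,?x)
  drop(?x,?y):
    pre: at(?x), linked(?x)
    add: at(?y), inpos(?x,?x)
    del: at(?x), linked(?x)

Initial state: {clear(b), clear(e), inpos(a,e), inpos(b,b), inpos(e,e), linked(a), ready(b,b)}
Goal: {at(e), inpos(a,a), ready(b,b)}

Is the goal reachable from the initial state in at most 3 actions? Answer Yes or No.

1. flip(b,b)  →  {at(b), clear(e), inpos(a,e), inpos(e,e), linked(a), linked(b), ready(b,b)}
2. drop(b,a)  →  {at(a), clear(e), inpos(a,e), inpos(b,b), inpos(e,e), linked(a), ready(b,b)}
3. drop(a,e)  →  {at(e), clear(e), inpos(a,a), inpos(a,e), inpos(b,b), inpos(e,e), ready(b,b)}
optimal plan length = 3; 3 ≤ 3

Yes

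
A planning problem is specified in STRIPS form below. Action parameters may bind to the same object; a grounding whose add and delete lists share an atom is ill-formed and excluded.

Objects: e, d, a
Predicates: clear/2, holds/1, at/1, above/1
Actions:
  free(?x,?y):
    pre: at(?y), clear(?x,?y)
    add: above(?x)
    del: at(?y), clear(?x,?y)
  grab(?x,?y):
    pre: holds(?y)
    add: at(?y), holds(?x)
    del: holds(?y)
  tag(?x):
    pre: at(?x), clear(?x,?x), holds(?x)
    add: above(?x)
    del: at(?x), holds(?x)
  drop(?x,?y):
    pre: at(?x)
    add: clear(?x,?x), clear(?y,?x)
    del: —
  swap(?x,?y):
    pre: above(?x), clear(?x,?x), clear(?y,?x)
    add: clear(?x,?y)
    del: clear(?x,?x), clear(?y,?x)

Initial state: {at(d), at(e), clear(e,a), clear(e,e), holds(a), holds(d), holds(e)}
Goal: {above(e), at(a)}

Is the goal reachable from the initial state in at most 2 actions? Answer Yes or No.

Yes

1. free(e,e)  →  {above(e), at(d), clear(e,a), holds(a), holds(d), holds(e)}
2. grab(e,a)  →  {above(e), at(a), at(d), clear(e,a), holds(d), holds(e)}
optimal plan length = 2; 2 ≤ 2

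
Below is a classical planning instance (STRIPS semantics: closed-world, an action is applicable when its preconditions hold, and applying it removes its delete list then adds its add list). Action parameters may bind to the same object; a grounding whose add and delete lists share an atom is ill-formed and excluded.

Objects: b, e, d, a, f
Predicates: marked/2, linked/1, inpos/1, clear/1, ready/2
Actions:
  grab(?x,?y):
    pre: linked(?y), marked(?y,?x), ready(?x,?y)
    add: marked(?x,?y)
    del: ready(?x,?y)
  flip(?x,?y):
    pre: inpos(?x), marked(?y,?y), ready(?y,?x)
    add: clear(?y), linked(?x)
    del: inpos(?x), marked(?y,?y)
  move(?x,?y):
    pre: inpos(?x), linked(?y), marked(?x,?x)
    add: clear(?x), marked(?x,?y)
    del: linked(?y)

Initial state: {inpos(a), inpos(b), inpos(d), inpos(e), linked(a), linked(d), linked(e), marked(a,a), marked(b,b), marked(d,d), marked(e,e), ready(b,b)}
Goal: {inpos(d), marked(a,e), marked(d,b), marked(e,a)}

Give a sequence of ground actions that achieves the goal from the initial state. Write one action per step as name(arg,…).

flip(b,b); move(e,a); move(d,b); move(a,e)

1. flip(b,b)  →  {clear(b), inpos(a), inpos(d), inpos(e), linked(a), linked(b), linked(d), linked(e), marked(a,a), marked(d,d), marked(e,e), ready(b,b)}
2. move(e,a)  →  {clear(b), clear(e), inpos(a), inpos(d), inpos(e), linked(b), linked(d), linked(e), marked(a,a), marked(d,d), marked(e,a), marked(e,e), ready(b,b)}
3. move(d,b)  →  {clear(b), clear(d), clear(e), inpos(a), inpos(d), inpos(e), linked(d), linked(e), marked(a,a), marked(d,b), marked(d,d), marked(e,a), marked(e,e), ready(b,b)}
4. move(a,e)  →  {clear(a), clear(b), clear(d), clear(e), inpos(a), inpos(d), inpos(e), linked(d), marked(a,a), marked(a,e), marked(d,b), marked(d,d), marked(e,a), marked(e,e), ready(b,b)}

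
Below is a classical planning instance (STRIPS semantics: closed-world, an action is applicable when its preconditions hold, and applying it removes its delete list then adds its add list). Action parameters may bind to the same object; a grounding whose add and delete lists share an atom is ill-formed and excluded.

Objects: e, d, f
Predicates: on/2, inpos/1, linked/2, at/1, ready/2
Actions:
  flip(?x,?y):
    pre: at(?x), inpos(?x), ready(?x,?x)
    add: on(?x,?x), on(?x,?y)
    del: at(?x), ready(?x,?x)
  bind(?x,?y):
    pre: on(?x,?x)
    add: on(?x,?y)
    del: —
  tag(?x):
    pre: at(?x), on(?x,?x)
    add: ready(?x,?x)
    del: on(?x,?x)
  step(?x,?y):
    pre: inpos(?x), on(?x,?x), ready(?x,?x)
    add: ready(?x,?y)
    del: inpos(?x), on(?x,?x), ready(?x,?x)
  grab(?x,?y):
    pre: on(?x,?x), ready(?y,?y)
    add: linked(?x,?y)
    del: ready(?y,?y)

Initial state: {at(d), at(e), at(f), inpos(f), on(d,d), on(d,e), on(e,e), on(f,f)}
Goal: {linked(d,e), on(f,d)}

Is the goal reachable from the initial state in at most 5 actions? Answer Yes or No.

Yes

1. bind(f,d)  →  {at(d), at(e), at(f), inpos(f), on(d,d), on(d,e), on(e,e), on(f,d), on(f,f)}
2. tag(e)  →  {at(d), at(e), at(f), inpos(f), on(d,d), on(d,e), on(f,d), on(f,f), ready(e,e)}
3. grab(d,e)  →  {at(d), at(e), at(f), inpos(f), linked(d,e), on(d,d), on(d,e), on(f,d), on(f,f)}
optimal plan length = 3; 3 ≤ 5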